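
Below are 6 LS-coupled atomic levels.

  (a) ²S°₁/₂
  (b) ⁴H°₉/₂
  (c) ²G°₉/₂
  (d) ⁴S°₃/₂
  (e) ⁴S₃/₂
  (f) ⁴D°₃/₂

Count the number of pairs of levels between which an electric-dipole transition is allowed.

0

(a)–(b): forbidden (parity, ΔS, ΔL, ΔJ).
(a)–(c): forbidden (parity, ΔL, ΔJ).
(a)–(d): forbidden (parity, ΔS, ΔL).
(a)–(e): forbidden (ΔS, ΔL).
(a)–(f): forbidden (parity, ΔS, ΔL).
(b)–(c): forbidden (parity, ΔS).
(b)–(d): forbidden (parity, ΔL, ΔJ).
(b)–(e): forbidden (ΔL, ΔJ).
(b)–(f): forbidden (parity, ΔL, ΔJ).
(c)–(d): forbidden (parity, ΔS, ΔL, ΔJ).
(c)–(e): forbidden (ΔS, ΔL, ΔJ).
(c)–(f): forbidden (parity, ΔS, ΔL, ΔJ).
(d)–(e): forbidden (ΔL).
(d)–(f): forbidden (parity, ΔL).
(e)–(f): forbidden (ΔL).
Allowed pairs: 0 of 15.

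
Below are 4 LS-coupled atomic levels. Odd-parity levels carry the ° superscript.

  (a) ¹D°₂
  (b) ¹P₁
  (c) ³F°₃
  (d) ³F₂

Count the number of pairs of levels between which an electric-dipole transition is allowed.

(a)–(b): allowed.
(a)–(c): forbidden (parity, ΔS).
(a)–(d): forbidden (ΔS).
(b)–(c): forbidden (ΔS, ΔL, ΔJ).
(b)–(d): forbidden (parity, ΔS, ΔL).
(c)–(d): allowed.
Allowed pairs: 2 of 6.

2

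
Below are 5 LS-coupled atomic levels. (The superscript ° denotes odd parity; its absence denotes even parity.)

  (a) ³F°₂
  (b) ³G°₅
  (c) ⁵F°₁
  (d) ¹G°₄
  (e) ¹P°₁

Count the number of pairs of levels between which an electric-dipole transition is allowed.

(a)–(b): forbidden (parity, ΔJ).
(a)–(c): forbidden (parity, ΔS).
(a)–(d): forbidden (parity, ΔS, ΔJ).
(a)–(e): forbidden (parity, ΔS, ΔL).
(b)–(c): forbidden (parity, ΔS, ΔJ).
(b)–(d): forbidden (parity, ΔS).
(b)–(e): forbidden (parity, ΔS, ΔL, ΔJ).
(c)–(d): forbidden (parity, ΔS, ΔJ).
(c)–(e): forbidden (parity, ΔS, ΔL).
(d)–(e): forbidden (parity, ΔL, ΔJ).
Allowed pairs: 0 of 10.

0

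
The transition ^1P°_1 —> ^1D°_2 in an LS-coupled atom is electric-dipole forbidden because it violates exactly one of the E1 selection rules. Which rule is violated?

parity

Parity must change: odd → odd — violated.
ΔS = 0: S: 0 → 0 — satisfied.
ΔL = 0, ±1 (not L=0↔0): L: 1 → 2, ΔL = +1 — satisfied.
ΔJ = 0, ±1 (not J=0↔0): J: 1 → 2, ΔJ = +1 — satisfied.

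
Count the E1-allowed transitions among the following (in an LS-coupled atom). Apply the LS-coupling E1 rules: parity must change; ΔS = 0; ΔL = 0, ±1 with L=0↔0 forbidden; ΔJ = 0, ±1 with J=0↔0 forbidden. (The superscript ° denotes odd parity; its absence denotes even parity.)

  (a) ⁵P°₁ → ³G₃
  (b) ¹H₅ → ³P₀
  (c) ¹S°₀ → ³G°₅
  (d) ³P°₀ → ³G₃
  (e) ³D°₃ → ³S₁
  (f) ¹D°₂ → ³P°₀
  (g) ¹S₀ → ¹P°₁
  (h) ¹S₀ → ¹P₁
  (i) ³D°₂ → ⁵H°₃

1

(a) forbidden (ΔS, ΔL, ΔJ fail)
(b) forbidden (parity, ΔS, ΔL, ΔJ fail)
(c) forbidden (parity, ΔS, ΔL, ΔJ fail)
(d) forbidden (ΔL, ΔJ fail)
(e) forbidden (ΔL, ΔJ fail)
(f) forbidden (parity, ΔS, ΔJ fail)
(g) allowed
(h) forbidden (parity fails)
(i) forbidden (parity, ΔS, ΔL fail)
Total allowed: 1 of 9.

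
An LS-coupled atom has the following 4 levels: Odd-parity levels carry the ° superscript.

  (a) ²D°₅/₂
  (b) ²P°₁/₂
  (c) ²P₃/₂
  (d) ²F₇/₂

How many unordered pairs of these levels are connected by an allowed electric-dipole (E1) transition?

3

(a)–(b): forbidden (parity, ΔJ).
(a)–(c): allowed.
(a)–(d): allowed.
(b)–(c): allowed.
(b)–(d): forbidden (ΔL, ΔJ).
(c)–(d): forbidden (parity, ΔL, ΔJ).
Allowed pairs: 3 of 6.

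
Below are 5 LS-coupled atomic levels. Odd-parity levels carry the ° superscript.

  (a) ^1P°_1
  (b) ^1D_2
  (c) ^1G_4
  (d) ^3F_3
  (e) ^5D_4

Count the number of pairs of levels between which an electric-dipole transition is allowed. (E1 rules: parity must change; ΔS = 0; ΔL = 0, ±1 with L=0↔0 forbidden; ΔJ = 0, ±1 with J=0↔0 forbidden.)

(a)–(b): allowed.
(a)–(c): forbidden (ΔL, ΔJ).
(a)–(d): forbidden (ΔS, ΔL, ΔJ).
(a)–(e): forbidden (ΔS, ΔJ).
(b)–(c): forbidden (parity, ΔL, ΔJ).
(b)–(d): forbidden (parity, ΔS).
(b)–(e): forbidden (parity, ΔS, ΔJ).
(c)–(d): forbidden (parity, ΔS).
(c)–(e): forbidden (parity, ΔS, ΔL).
(d)–(e): forbidden (parity, ΔS).
Allowed pairs: 1 of 10.

1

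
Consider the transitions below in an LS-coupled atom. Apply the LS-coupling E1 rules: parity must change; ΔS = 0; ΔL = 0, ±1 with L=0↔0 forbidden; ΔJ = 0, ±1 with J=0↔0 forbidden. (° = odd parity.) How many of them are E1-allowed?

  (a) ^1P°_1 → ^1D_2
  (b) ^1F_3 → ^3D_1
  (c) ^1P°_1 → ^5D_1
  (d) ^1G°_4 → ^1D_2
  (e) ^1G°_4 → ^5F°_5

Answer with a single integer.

1

(a) allowed
(b) forbidden (parity, ΔS, ΔJ fail)
(c) forbidden (ΔS fails)
(d) forbidden (ΔL, ΔJ fail)
(e) forbidden (parity, ΔS fail)
Total allowed: 1 of 5.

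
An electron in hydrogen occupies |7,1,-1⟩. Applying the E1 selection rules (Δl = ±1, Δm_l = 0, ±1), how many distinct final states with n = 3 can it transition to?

4

E1 requires Δl = ±1, so l_f ∈ {0, 2}; with 0 ≤ l_f ≤ n_f−1 = 2, the allowed l_f values are {0, 2}.
For l_f = 0: m_f ∈ {m_i−1, m_i, m_i+1} ∩ [−0, 0] = {0} → 1 state.
For l_f = 2: m_f ∈ {m_i−1, m_i, m_i+1} ∩ [−2, 2] = {-2, -1, 0} → 3 states.
Total: 4.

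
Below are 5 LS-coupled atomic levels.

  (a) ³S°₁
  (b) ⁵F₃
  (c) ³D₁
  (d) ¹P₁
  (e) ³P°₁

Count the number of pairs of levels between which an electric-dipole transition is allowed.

1

(a)–(b): forbidden (ΔS, ΔL, ΔJ).
(a)–(c): forbidden (ΔL).
(a)–(d): forbidden (ΔS).
(a)–(e): forbidden (parity).
(b)–(c): forbidden (parity, ΔS, ΔJ).
(b)–(d): forbidden (parity, ΔS, ΔL, ΔJ).
(b)–(e): forbidden (ΔS, ΔL, ΔJ).
(c)–(d): forbidden (parity, ΔS).
(c)–(e): allowed.
(d)–(e): forbidden (ΔS).
Allowed pairs: 1 of 10.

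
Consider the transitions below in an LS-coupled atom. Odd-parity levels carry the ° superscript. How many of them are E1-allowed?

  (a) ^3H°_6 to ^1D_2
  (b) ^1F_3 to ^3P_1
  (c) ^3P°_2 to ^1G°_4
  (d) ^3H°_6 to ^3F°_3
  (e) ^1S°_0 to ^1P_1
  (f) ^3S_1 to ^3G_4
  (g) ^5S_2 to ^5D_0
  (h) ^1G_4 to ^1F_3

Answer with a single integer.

(a) forbidden (ΔS, ΔL, ΔJ fail)
(b) forbidden (parity, ΔS, ΔL, ΔJ fail)
(c) forbidden (parity, ΔS, ΔL, ΔJ fail)
(d) forbidden (parity, ΔL, ΔJ fail)
(e) allowed
(f) forbidden (parity, ΔL, ΔJ fail)
(g) forbidden (parity, ΔL, ΔJ fail)
(h) forbidden (parity fails)
Total allowed: 1 of 8.

1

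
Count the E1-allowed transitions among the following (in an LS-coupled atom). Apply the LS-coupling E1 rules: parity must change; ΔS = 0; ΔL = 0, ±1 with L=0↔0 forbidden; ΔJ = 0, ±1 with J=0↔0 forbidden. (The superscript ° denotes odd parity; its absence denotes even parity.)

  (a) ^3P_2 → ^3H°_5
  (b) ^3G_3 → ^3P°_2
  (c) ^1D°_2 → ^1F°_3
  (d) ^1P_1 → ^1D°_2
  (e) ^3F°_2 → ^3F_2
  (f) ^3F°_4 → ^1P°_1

2

(a) forbidden (ΔL, ΔJ fail)
(b) forbidden (ΔL fails)
(c) forbidden (parity fails)
(d) allowed
(e) allowed
(f) forbidden (parity, ΔS, ΔL, ΔJ fail)
Total allowed: 2 of 6.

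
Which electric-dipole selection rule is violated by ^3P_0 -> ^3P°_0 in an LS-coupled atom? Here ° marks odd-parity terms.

Initial level: S=1, L=1, J=0, parity even. Final level: S=1, L=1, J=0, parity odd.
Parity must change: even → odd — ✓.
ΔS = 0: S: 1 → 1 — ✓.
ΔL = 0, ±1 (not L=0↔0): L: 1 → 1, ΔL = +0 — ✓.
ΔJ = 0, ±1 (not J=0↔0): J: 0 → 0, ΔJ = +0 — ✗.

the J=0 ↔ J=0 exclusion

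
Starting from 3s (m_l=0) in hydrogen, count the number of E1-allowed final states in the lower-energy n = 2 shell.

E1 requires Δl = ±1, so l_f ∈ {-1, 1}; with 0 ≤ l_f ≤ n_f−1 = 1, the allowed l_f values are {1}.
For l_f = 1: m_f ∈ {m_i−1, m_i, m_i+1} ∩ [−1, 1] = {-1, 0, 1} → 3 states.
Total: 3.

3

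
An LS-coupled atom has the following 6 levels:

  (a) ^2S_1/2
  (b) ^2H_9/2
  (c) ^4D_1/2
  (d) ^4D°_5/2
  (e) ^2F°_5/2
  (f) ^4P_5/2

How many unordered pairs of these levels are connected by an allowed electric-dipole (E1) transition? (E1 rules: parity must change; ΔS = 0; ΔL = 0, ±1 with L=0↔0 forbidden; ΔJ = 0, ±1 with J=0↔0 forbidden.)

(a)–(b): forbidden (parity, ΔL, ΔJ).
(a)–(c): forbidden (parity, ΔS, ΔL).
(a)–(d): forbidden (ΔS, ΔL, ΔJ).
(a)–(e): forbidden (ΔL, ΔJ).
(a)–(f): forbidden (parity, ΔS, ΔJ).
(b)–(c): forbidden (parity, ΔS, ΔL, ΔJ).
(b)–(d): forbidden (ΔS, ΔL, ΔJ).
(b)–(e): forbidden (ΔL, ΔJ).
(b)–(f): forbidden (parity, ΔS, ΔL, ΔJ).
(c)–(d): forbidden (ΔJ).
(c)–(e): forbidden (ΔS, ΔJ).
(c)–(f): forbidden (parity, ΔJ).
(d)–(e): forbidden (parity, ΔS).
(d)–(f): allowed.
(e)–(f): forbidden (ΔS, ΔL).
Allowed pairs: 1 of 15.

1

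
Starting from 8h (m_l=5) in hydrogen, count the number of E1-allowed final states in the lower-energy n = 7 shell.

E1 requires Δl = ±1, so l_f ∈ {4, 6}; with 0 ≤ l_f ≤ n_f−1 = 6, the allowed l_f values are {4, 6}.
For l_f = 4: m_f ∈ {m_i−1, m_i, m_i+1} ∩ [−4, 4] = {4} → 1 state.
For l_f = 6: m_f ∈ {m_i−1, m_i, m_i+1} ∩ [−6, 6] = {4, 5, 6} → 3 states.
Total: 4.

4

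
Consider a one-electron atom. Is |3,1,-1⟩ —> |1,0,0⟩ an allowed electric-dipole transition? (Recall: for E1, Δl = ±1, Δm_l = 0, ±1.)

allowed

Δl = 0 − 1 = -1; the E1 rule Δl = ±1 is satisfied.
Δm_l = 0 − (-1) = +1. E1 requires Δm_l = 0, ±1: satisfied.
All E1 selection rules are satisfied.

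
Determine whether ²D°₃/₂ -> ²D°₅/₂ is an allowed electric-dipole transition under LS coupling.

Initial level: S=1/2, L=2, J=3/2, parity odd. Final level: S=1/2, L=2, J=5/2, parity odd.
Parity must change: odd → odd — fails.
ΔS = 0: S: 1/2 → 1/2 — ok.
ΔL = 0, ±1 (not L=0↔0): L: 2 → 2, ΔL = +0 — ok.
ΔJ = 0, ±1 (not J=0↔0): J: 3/2 → 5/2, ΔJ = +1 — ok.
Rule(s) violated: parity.

forbidden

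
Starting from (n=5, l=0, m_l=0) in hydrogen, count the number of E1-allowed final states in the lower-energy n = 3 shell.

E1 requires Δl = ±1, so l_f ∈ {-1, 1}; with 0 ≤ l_f ≤ n_f−1 = 2, the allowed l_f values are {1}.
For l_f = 1: m_f ∈ {m_i−1, m_i, m_i+1} ∩ [−1, 1] = {-1, 0, 1} → 3 states.
Total: 3.

3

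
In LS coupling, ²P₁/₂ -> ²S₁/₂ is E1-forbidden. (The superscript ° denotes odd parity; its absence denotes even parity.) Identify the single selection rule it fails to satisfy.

Parity must change: even → even — ✗.
ΔS = 0: S: 1/2 → 1/2 — ✓.
ΔL = 0, ±1 (not L=0↔0): L: 1 → 0, ΔL = -1 — ✓.
ΔJ = 0, ±1 (not J=0↔0): J: 1/2 → 1/2, ΔJ = +0 — ✓.

parity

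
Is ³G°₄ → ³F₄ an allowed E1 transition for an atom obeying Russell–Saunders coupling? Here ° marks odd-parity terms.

allowed

Initial level: S=1, L=4, J=4, parity odd. Final level: S=1, L=3, J=4, parity even.
ΔL = 0, ±1 (not L=0↔0): L: 4 → 3, ΔL = -1 — ✓.
ΔS = 0: S: 1 → 1 — ✓.
Parity must change: odd → even — ✓.
ΔJ = 0, ±1 (not J=0↔0): J: 4 → 4, ΔJ = +0 — ✓.
All four E1 rules are satisfied.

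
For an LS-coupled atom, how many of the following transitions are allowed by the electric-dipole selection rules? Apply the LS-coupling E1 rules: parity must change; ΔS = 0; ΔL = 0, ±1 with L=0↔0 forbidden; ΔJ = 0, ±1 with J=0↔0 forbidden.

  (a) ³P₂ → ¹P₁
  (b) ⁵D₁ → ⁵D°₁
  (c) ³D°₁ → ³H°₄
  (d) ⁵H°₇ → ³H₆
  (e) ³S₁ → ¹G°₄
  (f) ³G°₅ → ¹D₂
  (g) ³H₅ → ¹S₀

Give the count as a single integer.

1

(a) forbidden (parity, ΔS fail)
(b) allowed
(c) forbidden (parity, ΔL, ΔJ fail)
(d) forbidden (ΔS fails)
(e) forbidden (ΔS, ΔL, ΔJ fail)
(f) forbidden (ΔS, ΔL, ΔJ fail)
(g) forbidden (parity, ΔS, ΔL, ΔJ fail)
Total allowed: 1 of 7.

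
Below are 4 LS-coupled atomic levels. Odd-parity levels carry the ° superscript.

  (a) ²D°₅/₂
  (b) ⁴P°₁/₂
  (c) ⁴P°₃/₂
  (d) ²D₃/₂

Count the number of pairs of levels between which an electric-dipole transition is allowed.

(a)–(b): forbidden (parity, ΔS, ΔJ).
(a)–(c): forbidden (parity, ΔS).
(a)–(d): allowed.
(b)–(c): forbidden (parity).
(b)–(d): forbidden (ΔS).
(c)–(d): forbidden (ΔS).
Allowed pairs: 1 of 6.

1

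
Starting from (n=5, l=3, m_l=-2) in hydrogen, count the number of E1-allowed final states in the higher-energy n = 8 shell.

E1 requires Δl = ±1, so l_f ∈ {2, 4}; with 0 ≤ l_f ≤ n_f−1 = 7, the allowed l_f values are {2, 4}.
For l_f = 2: m_f ∈ {m_i−1, m_i, m_i+1} ∩ [−2, 2] = {-2, -1} → 2 states.
For l_f = 4: m_f ∈ {m_i−1, m_i, m_i+1} ∩ [−4, 4] = {-3, -2, -1} → 3 states.
Total: 5.

5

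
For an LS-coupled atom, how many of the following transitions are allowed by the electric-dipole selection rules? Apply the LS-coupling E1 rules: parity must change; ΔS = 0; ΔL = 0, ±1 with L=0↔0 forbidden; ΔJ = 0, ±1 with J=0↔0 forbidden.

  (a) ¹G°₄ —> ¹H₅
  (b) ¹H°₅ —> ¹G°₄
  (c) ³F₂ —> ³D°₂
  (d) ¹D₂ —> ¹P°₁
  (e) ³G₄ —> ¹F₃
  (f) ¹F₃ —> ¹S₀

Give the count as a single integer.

3

(a) allowed
(b) forbidden (parity fails)
(c) allowed
(d) allowed
(e) forbidden (parity, ΔS fail)
(f) forbidden (parity, ΔL, ΔJ fail)
Total allowed: 3 of 6.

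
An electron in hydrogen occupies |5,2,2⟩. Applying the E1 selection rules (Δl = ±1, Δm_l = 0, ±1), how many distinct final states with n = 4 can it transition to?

4

E1 requires Δl = ±1, so l_f ∈ {1, 3}; with 0 ≤ l_f ≤ n_f−1 = 3, the allowed l_f values are {1, 3}.
For l_f = 1: m_f ∈ {m_i−1, m_i, m_i+1} ∩ [−1, 1] = {1} → 1 state.
For l_f = 3: m_f ∈ {m_i−1, m_i, m_i+1} ∩ [−3, 3] = {1, 2, 3} → 3 states.
Total: 4.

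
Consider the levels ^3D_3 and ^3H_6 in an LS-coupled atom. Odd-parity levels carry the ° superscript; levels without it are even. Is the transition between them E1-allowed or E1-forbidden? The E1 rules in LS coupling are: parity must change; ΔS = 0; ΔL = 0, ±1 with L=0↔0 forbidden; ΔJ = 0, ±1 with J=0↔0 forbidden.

Parity must change: even → even — ✗.
ΔS = 0: S: 1 → 1 — ✓.
ΔL = 0, ±1 (not L=0↔0): L: 2 → 5, ΔL = +3 — ✗.
ΔJ = 0, ±1 (not J=0↔0): J: 3 → 6, ΔJ = +3 — ✗.
Rule(s) violated: parity, ΔL, ΔJ.

forbidden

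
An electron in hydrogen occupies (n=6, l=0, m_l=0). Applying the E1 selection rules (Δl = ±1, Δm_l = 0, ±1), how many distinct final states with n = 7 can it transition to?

E1 requires Δl = ±1, so l_f ∈ {-1, 1}; with 0 ≤ l_f ≤ n_f−1 = 6, the allowed l_f values are {1}.
For l_f = 1: m_f ∈ {m_i−1, m_i, m_i+1} ∩ [−1, 1] = {-1, 0, 1} → 3 states.
Total: 3.

3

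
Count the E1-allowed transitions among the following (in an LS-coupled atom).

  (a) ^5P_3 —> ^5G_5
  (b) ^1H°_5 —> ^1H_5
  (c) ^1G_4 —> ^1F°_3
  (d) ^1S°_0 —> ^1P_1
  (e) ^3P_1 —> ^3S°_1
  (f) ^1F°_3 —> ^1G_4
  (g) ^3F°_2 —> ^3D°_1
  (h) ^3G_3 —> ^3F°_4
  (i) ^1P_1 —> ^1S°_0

7

(a) forbidden (parity, ΔL, ΔJ fail)
(b) allowed
(c) allowed
(d) allowed
(e) allowed
(f) allowed
(g) forbidden (parity fails)
(h) allowed
(i) allowed
Total allowed: 7 of 9.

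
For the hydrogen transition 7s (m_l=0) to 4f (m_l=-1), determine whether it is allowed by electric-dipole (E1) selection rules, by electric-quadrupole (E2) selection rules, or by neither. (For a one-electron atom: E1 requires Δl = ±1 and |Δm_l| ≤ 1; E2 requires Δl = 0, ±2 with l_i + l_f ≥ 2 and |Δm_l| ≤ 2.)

neither

Δl = 3 − 0 = +3; l_i + l_f = 3.
Δm_l = -1.
E1 (Δl = ±1, |Δm_l| ≤ 1): not satisfied.
E2 (Δl = 0,±2, l_i+l_f ≥ 2, |Δm_l| ≤ 2): not satisfied.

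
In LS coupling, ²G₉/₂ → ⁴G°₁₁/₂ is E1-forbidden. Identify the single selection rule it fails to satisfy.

the ΔS = 0 rule

Reading off the term symbols: S 1/2→3/2, L 4→4, J 9/2→11/2, parity even→odd.
Parity must change: even → odd — passes.
ΔJ = 0, ±1 (not J=0↔0): J: 9/2 → 11/2, ΔJ = +1 — passes.
ΔL = 0, ±1 (not L=0↔0): L: 4 → 4, ΔL = +0 — passes.
ΔS = 0: S: 1/2 → 3/2 — fails.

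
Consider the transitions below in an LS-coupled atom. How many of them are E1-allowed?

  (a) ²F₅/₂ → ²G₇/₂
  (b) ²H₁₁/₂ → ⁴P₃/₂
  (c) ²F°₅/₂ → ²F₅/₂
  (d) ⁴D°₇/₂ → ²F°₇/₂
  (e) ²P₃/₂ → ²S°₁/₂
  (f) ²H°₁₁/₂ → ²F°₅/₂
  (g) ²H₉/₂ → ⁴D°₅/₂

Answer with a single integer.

2

(a) forbidden (parity fails)
(b) forbidden (parity, ΔS, ΔL, ΔJ fail)
(c) allowed
(d) forbidden (parity, ΔS fail)
(e) allowed
(f) forbidden (parity, ΔL, ΔJ fail)
(g) forbidden (ΔS, ΔL, ΔJ fail)
Total allowed: 2 of 7.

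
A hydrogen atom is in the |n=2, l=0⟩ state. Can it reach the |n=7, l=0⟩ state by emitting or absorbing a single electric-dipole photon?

l: 0 → 0 (Δl = +0). Δl = ±1 ✗.
The transition is electric-dipole forbidden.

forbidden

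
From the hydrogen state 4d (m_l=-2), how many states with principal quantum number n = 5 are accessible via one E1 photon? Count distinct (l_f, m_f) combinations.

4

E1 requires Δl = ±1, so l_f ∈ {1, 3}; with 0 ≤ l_f ≤ n_f−1 = 4, the allowed l_f values are {1, 3}.
For l_f = 1: m_f ∈ {m_i−1, m_i, m_i+1} ∩ [−1, 1] = {-1} → 1 state.
For l_f = 3: m_f ∈ {m_i−1, m_i, m_i+1} ∩ [−3, 3] = {-3, -2, -1} → 3 states.
Total: 4.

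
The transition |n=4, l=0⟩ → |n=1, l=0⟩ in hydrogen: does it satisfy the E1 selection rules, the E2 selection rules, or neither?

neither

Δl = 0 − 0 = +0; l_i + l_f = 0.
E1 (Δl = ±1): not satisfied.
E2 (Δl = 0,±2, l_i+l_f ≥ 2): not satisfied.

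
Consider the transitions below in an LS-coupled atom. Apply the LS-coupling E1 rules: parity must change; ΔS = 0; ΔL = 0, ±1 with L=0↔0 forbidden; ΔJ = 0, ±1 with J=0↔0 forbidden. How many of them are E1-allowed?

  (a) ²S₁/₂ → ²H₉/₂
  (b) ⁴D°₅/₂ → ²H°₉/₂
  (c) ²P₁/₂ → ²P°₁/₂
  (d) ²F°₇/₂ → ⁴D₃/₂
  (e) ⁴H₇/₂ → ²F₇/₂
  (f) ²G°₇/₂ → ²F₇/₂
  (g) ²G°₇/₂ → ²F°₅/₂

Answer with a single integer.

(a) forbidden (parity, ΔL, ΔJ fail)
(b) forbidden (parity, ΔS, ΔL, ΔJ fail)
(c) allowed
(d) forbidden (ΔS, ΔJ fail)
(e) forbidden (parity, ΔS, ΔL fail)
(f) allowed
(g) forbidden (parity fails)
Total allowed: 2 of 7.

2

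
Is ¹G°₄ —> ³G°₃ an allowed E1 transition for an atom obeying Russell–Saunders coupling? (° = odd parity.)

forbidden

ΔJ = 0, ±1 (not J=0↔0): J: 4 → 3, ΔJ = -1 — ✓.
ΔS = 0: S: 0 → 1 — ✗.
ΔL = 0, ±1 (not L=0↔0): L: 4 → 4, ΔL = +0 — ✓.
Parity must change: odd → odd — ✗.
Rule(s) violated: parity, ΔS.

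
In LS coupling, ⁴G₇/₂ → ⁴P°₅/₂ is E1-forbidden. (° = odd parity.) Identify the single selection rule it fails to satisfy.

the ΔL = 0, ±1 rule

Initial level: S=3/2, L=4, J=7/2, parity even. Final level: S=3/2, L=1, J=5/2, parity odd.
ΔJ = 0, ±1 (not J=0↔0): J: 7/2 → 5/2, ΔJ = -1 — passes.
ΔS = 0: S: 3/2 → 3/2 — passes.
Parity must change: even → odd — passes.
ΔL = 0, ±1 (not L=0↔0): L: 4 → 1, ΔL = -3 — fails.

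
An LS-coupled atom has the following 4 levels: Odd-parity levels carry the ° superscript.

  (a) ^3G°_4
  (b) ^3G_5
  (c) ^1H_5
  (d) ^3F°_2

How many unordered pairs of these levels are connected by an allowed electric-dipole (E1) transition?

(a)–(b): allowed.
(a)–(c): forbidden (ΔS).
(a)–(d): forbidden (parity, ΔJ).
(b)–(c): forbidden (parity, ΔS).
(b)–(d): forbidden (ΔJ).
(c)–(d): forbidden (ΔS, ΔL, ΔJ).
Allowed pairs: 1 of 6.

1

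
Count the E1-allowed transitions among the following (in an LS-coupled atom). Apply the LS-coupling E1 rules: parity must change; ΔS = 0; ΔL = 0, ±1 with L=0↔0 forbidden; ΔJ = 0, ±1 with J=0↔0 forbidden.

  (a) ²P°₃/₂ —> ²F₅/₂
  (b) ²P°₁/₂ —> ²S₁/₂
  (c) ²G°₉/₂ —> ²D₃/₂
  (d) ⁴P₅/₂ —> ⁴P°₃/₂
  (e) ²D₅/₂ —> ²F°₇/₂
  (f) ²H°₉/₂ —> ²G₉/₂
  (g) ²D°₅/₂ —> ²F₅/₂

(a) forbidden (ΔL fails)
(b) allowed
(c) forbidden (ΔL, ΔJ fail)
(d) allowed
(e) allowed
(f) allowed
(g) allowed
Total allowed: 5 of 7.

5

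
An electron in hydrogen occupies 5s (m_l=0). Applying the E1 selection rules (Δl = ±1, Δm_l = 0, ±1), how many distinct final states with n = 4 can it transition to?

E1 requires Δl = ±1, so l_f ∈ {-1, 1}; with 0 ≤ l_f ≤ n_f−1 = 3, the allowed l_f values are {1}.
For l_f = 1: m_f ∈ {m_i−1, m_i, m_i+1} ∩ [−1, 1] = {-1, 0, 1} → 3 states.
Total: 3.

3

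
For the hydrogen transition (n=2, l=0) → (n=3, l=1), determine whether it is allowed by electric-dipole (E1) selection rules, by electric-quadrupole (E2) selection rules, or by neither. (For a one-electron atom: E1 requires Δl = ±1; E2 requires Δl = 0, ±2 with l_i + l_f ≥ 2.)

Δl = 1 − 0 = +1; l_i + l_f = 1.
E1 (Δl = ±1): satisfied.
E2 (Δl = 0,±2, l_i+l_f ≥ 2): not satisfied.

E1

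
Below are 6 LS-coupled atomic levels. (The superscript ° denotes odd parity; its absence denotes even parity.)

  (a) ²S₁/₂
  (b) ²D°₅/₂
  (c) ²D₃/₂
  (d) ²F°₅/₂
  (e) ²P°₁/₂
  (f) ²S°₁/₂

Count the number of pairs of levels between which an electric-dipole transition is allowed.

4

(a)–(b): forbidden (ΔL, ΔJ).
(a)–(c): forbidden (parity, ΔL).
(a)–(d): forbidden (ΔL, ΔJ).
(a)–(e): allowed.
(a)–(f): forbidden (ΔL).
(b)–(c): allowed.
(b)–(d): forbidden (parity).
(b)–(e): forbidden (parity, ΔJ).
(b)–(f): forbidden (parity, ΔL, ΔJ).
(c)–(d): allowed.
(c)–(e): allowed.
(c)–(f): forbidden (ΔL).
(d)–(e): forbidden (parity, ΔL, ΔJ).
(d)–(f): forbidden (parity, ΔL, ΔJ).
(e)–(f): forbidden (parity).
Allowed pairs: 4 of 15.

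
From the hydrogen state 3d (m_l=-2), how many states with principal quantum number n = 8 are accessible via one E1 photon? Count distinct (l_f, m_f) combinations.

4

E1 requires Δl = ±1, so l_f ∈ {1, 3}; with 0 ≤ l_f ≤ n_f−1 = 7, the allowed l_f values are {1, 3}.
For l_f = 1: m_f ∈ {m_i−1, m_i, m_i+1} ∩ [−1, 1] = {-1} → 1 state.
For l_f = 3: m_f ∈ {m_i−1, m_i, m_i+1} ∩ [−3, 3] = {-3, -2, -1} → 3 states.
Total: 4.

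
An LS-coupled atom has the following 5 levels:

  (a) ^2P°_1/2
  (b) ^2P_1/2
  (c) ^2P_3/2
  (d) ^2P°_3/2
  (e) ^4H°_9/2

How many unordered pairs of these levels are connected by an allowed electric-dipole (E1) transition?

4

(a)–(b): allowed.
(a)–(c): allowed.
(a)–(d): forbidden (parity).
(a)–(e): forbidden (parity, ΔS, ΔL, ΔJ).
(b)–(c): forbidden (parity).
(b)–(d): allowed.
(b)–(e): forbidden (ΔS, ΔL, ΔJ).
(c)–(d): allowed.
(c)–(e): forbidden (ΔS, ΔL, ΔJ).
(d)–(e): forbidden (parity, ΔS, ΔL, ΔJ).
Allowed pairs: 4 of 10.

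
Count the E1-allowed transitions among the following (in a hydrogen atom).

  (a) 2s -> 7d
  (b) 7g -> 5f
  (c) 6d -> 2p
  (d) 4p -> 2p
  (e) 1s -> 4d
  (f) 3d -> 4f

(a) forbidden — Δl = +2 (E1 requires Δl = ±1)
(b) allowed
(c) allowed
(d) forbidden — Δl = +0 (E1 requires Δl = ±1)
(e) forbidden — Δl = +2 (E1 requires Δl = ±1)
(f) allowed
Total allowed: 3 of 6.

3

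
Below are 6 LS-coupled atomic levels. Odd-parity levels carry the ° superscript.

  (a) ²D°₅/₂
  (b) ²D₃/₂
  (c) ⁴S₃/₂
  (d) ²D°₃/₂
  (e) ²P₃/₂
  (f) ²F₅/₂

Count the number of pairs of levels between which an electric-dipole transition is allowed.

(a)–(b): allowed.
(a)–(c): forbidden (ΔS, ΔL).
(a)–(d): forbidden (parity).
(a)–(e): allowed.
(a)–(f): allowed.
(b)–(c): forbidden (parity, ΔS, ΔL).
(b)–(d): allowed.
(b)–(e): forbidden (parity).
(b)–(f): forbidden (parity).
(c)–(d): forbidden (ΔS, ΔL).
(c)–(e): forbidden (parity, ΔS).
(c)–(f): forbidden (parity, ΔS, ΔL).
(d)–(e): allowed.
(d)–(f): allowed.
(e)–(f): forbidden (parity, ΔL).
Allowed pairs: 6 of 15.

6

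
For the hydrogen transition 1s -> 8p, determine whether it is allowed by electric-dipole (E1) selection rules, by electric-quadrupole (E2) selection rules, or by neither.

Δl = 1 − 0 = +1; l_i + l_f = 1.
E1 (Δl = ±1): satisfied.
E2 (Δl = 0,±2, l_i+l_f ≥ 2): not satisfied.

E1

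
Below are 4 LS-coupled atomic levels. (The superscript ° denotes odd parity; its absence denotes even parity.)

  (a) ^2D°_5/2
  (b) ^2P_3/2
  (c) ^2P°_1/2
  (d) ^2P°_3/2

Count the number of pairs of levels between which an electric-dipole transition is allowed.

3

(a)–(b): allowed.
(a)–(c): forbidden (parity, ΔJ).
(a)–(d): forbidden (parity).
(b)–(c): allowed.
(b)–(d): allowed.
(c)–(d): forbidden (parity).
Allowed pairs: 3 of 6.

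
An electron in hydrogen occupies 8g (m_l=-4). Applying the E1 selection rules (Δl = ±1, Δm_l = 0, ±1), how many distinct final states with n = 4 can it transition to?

1

E1 requires Δl = ±1, so l_f ∈ {3, 5}; with 0 ≤ l_f ≤ n_f−1 = 3, the allowed l_f values are {3}.
For l_f = 3: m_f ∈ {m_i−1, m_i, m_i+1} ∩ [−3, 3] = {-3} → 1 state.
Total: 1.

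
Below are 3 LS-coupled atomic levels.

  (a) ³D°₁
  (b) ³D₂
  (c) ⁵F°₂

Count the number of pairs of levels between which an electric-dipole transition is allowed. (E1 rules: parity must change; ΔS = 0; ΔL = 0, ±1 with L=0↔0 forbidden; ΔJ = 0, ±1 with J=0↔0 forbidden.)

1

(a)–(b): allowed.
(a)–(c): forbidden (parity, ΔS).
(b)–(c): forbidden (ΔS).
Allowed pairs: 1 of 3.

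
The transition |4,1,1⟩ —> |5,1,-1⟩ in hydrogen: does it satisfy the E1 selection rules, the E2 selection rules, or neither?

E2

Δl = 1 − 1 = +0; l_i + l_f = 2.
Δm_l = -2.
E1 (Δl = ±1, |Δm_l| ≤ 1): not satisfied.
E2 (Δl = 0,±2, l_i+l_f ≥ 2, |Δm_l| ≤ 2): satisfied.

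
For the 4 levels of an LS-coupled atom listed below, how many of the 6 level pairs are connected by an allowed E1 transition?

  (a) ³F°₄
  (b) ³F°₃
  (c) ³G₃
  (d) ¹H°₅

2

(a)–(b): forbidden (parity).
(a)–(c): allowed.
(a)–(d): forbidden (parity, ΔS, ΔL).
(b)–(c): allowed.
(b)–(d): forbidden (parity, ΔS, ΔL, ΔJ).
(c)–(d): forbidden (ΔS, ΔJ).
Allowed pairs: 2 of 6.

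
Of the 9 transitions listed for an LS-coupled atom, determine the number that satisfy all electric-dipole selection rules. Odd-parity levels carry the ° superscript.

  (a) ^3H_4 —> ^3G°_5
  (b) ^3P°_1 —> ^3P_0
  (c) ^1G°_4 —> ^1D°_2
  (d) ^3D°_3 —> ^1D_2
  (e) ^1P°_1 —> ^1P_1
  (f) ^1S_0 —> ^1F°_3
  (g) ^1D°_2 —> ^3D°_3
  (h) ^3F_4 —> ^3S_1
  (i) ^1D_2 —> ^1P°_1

(a) allowed
(b) allowed
(c) forbidden (parity, ΔL, ΔJ fail)
(d) forbidden (ΔS fails)
(e) allowed
(f) forbidden (ΔL, ΔJ fail)
(g) forbidden (parity, ΔS fail)
(h) forbidden (parity, ΔL, ΔJ fail)
(i) allowed
Total allowed: 4 of 9.

4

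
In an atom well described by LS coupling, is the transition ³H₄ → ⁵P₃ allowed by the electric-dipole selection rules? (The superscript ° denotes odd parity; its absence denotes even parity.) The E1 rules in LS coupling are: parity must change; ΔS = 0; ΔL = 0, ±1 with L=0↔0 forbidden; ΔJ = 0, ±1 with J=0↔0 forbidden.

forbidden

Parity must change: even → even — fails.
ΔS = 0: S: 1 → 2 — fails.
ΔL = 0, ±1 (not L=0↔0): L: 5 → 1, ΔL = -4 — fails.
ΔJ = 0, ±1 (not J=0↔0): J: 4 → 3, ΔJ = -1 — ok.
Rule(s) violated: parity, ΔS, ΔL.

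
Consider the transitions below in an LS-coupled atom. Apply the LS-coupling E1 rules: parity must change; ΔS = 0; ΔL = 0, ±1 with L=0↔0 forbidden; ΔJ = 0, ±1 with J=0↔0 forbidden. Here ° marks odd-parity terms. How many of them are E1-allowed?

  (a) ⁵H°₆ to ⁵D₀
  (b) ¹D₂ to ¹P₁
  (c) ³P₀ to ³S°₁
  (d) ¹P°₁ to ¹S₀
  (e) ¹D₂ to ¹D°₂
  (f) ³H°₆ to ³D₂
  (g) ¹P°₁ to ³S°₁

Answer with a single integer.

(a) forbidden (ΔL, ΔJ fail)
(b) forbidden (parity fails)
(c) allowed
(d) allowed
(e) allowed
(f) forbidden (ΔL, ΔJ fail)
(g) forbidden (parity, ΔS fail)
Total allowed: 3 of 7.

3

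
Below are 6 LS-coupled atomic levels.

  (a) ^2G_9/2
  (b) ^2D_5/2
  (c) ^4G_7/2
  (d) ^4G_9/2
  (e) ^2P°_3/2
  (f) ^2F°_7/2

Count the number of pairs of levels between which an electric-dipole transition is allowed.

3

(a)–(b): forbidden (parity, ΔL, ΔJ).
(a)–(c): forbidden (parity, ΔS).
(a)–(d): forbidden (parity, ΔS).
(a)–(e): forbidden (ΔL, ΔJ).
(a)–(f): allowed.
(b)–(c): forbidden (parity, ΔS, ΔL).
(b)–(d): forbidden (parity, ΔS, ΔL, ΔJ).
(b)–(e): allowed.
(b)–(f): allowed.
(c)–(d): forbidden (parity).
(c)–(e): forbidden (ΔS, ΔL, ΔJ).
(c)–(f): forbidden (ΔS).
(d)–(e): forbidden (ΔS, ΔL, ΔJ).
(d)–(f): forbidden (ΔS).
(e)–(f): forbidden (parity, ΔL, ΔJ).
Allowed pairs: 3 of 15.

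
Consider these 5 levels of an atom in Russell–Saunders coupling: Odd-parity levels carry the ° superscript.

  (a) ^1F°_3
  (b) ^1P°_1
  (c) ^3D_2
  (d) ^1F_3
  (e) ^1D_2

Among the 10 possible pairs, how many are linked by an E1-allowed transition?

(a)–(b): forbidden (parity, ΔL, ΔJ).
(a)–(c): forbidden (ΔS).
(a)–(d): allowed.
(a)–(e): allowed.
(b)–(c): forbidden (ΔS).
(b)–(d): forbidden (ΔL, ΔJ).
(b)–(e): allowed.
(c)–(d): forbidden (parity, ΔS).
(c)–(e): forbidden (parity, ΔS).
(d)–(e): forbidden (parity).
Allowed pairs: 3 of 10.

3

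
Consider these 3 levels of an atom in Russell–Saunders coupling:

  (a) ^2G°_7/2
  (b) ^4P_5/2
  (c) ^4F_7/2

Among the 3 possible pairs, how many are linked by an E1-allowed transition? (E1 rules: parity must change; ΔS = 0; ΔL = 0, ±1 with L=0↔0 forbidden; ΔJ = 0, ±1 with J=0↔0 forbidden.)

0

(a)–(b): forbidden (ΔS, ΔL).
(a)–(c): forbidden (ΔS).
(b)–(c): forbidden (parity, ΔL).
Allowed pairs: 0 of 3.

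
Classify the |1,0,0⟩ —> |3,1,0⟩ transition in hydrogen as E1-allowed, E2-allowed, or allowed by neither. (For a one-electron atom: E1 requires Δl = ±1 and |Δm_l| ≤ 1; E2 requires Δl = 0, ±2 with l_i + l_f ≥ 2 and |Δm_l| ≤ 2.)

Δl = 1 − 0 = +1; l_i + l_f = 1.
Δm_l = +0.
E1 (Δl = ±1, |Δm_l| ≤ 1): satisfied.
E2 (Δl = 0,±2, l_i+l_f ≥ 2, |Δm_l| ≤ 2): not satisfied.

E1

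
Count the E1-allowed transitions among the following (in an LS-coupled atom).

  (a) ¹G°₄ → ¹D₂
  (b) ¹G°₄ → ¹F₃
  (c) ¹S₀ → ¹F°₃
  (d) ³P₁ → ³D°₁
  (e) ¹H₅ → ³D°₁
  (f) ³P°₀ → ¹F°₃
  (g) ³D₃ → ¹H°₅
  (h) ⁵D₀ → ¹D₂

2

(a) forbidden (ΔL, ΔJ fail)
(b) allowed
(c) forbidden (ΔL, ΔJ fail)
(d) allowed
(e) forbidden (ΔS, ΔL, ΔJ fail)
(f) forbidden (parity, ΔS, ΔL, ΔJ fail)
(g) forbidden (ΔS, ΔL, ΔJ fail)
(h) forbidden (parity, ΔS, ΔJ fail)
Total allowed: 2 of 8.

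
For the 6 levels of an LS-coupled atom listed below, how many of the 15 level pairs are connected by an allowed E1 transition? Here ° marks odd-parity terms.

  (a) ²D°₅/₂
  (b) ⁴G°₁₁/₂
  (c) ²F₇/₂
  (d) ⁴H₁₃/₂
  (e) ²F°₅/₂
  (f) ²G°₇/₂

4

(a)–(b): forbidden (parity, ΔS, ΔL, ΔJ).
(a)–(c): allowed.
(a)–(d): forbidden (ΔS, ΔL, ΔJ).
(a)–(e): forbidden (parity).
(a)–(f): forbidden (parity, ΔL).
(b)–(c): forbidden (ΔS, ΔJ).
(b)–(d): allowed.
(b)–(e): forbidden (parity, ΔS, ΔJ).
(b)–(f): forbidden (parity, ΔS, ΔJ).
(c)–(d): forbidden (parity, ΔS, ΔL, ΔJ).
(c)–(e): allowed.
(c)–(f): allowed.
(d)–(e): forbidden (ΔS, ΔL, ΔJ).
(d)–(f): forbidden (ΔS, ΔJ).
(e)–(f): forbidden (parity).
Allowed pairs: 4 of 15.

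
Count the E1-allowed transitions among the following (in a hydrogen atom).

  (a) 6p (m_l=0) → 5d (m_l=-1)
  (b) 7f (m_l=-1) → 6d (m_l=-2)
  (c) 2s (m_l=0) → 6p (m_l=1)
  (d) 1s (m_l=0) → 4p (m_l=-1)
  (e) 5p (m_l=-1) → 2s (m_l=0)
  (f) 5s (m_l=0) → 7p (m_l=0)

(a) allowed
(b) allowed
(c) allowed
(d) allowed
(e) allowed
(f) allowed
Total allowed: 6 of 6.

6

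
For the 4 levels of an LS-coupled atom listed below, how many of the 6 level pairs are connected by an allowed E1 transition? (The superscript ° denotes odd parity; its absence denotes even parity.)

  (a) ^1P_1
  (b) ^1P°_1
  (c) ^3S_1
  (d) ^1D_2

2

(a)–(b): allowed.
(a)–(c): forbidden (parity, ΔS).
(a)–(d): forbidden (parity).
(b)–(c): forbidden (ΔS).
(b)–(d): allowed.
(c)–(d): forbidden (parity, ΔS, ΔL).
Allowed pairs: 2 of 6.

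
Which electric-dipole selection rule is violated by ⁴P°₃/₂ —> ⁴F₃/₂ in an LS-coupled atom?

the ΔL = 0, ±1 rule

Reading off the term symbols: S 3/2→3/2, L 1→3, J 3/2→3/2, parity odd→even.
Parity must change: odd → even — passes.
ΔS = 0: S: 3/2 → 3/2 — passes.
ΔL = 0, ±1 (not L=0↔0): L: 1 → 3, ΔL = +2 — fails.
ΔJ = 0, ±1 (not J=0↔0): J: 3/2 → 3/2, ΔJ = +0 — passes.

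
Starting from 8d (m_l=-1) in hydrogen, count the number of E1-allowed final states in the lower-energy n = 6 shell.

E1 requires Δl = ±1, so l_f ∈ {1, 3}; with 0 ≤ l_f ≤ n_f−1 = 5, the allowed l_f values are {1, 3}.
For l_f = 1: m_f ∈ {m_i−1, m_i, m_i+1} ∩ [−1, 1] = {-1, 0} → 2 states.
For l_f = 3: m_f ∈ {m_i−1, m_i, m_i+1} ∩ [−3, 3] = {-2, -1, 0} → 3 states.
Total: 5.

5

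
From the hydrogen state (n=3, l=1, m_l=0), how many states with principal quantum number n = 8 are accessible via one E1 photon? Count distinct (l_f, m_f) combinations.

4

E1 requires Δl = ±1, so l_f ∈ {0, 2}; with 0 ≤ l_f ≤ n_f−1 = 7, the allowed l_f values are {0, 2}.
For l_f = 0: m_f ∈ {m_i−1, m_i, m_i+1} ∩ [−0, 0] = {0} → 1 state.
For l_f = 2: m_f ∈ {m_i−1, m_i, m_i+1} ∩ [−2, 2] = {-1, 0, 1} → 3 states.
Total: 4.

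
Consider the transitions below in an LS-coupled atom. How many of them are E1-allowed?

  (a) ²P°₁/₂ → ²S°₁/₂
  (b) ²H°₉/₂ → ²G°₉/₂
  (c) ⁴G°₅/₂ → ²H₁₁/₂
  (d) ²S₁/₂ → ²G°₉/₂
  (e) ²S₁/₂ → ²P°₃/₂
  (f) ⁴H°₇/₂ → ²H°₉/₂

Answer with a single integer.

1

(a) forbidden (parity fails)
(b) forbidden (parity fails)
(c) forbidden (ΔS, ΔJ fail)
(d) forbidden (ΔL, ΔJ fail)
(e) allowed
(f) forbidden (parity, ΔS fail)
Total allowed: 1 of 6.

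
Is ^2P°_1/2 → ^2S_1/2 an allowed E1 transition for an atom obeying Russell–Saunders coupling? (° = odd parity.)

allowed

Initial level: S=1/2, L=1, J=1/2, parity odd. Final level: S=1/2, L=0, J=1/2, parity even.
Parity must change: odd → even — passes.
ΔS = 0: S: 1/2 → 1/2 — passes.
ΔL = 0, ±1 (not L=0↔0): L: 1 → 0, ΔL = -1 — passes.
ΔJ = 0, ±1 (not J=0↔0): J: 1/2 → 1/2, ΔJ = +0 — passes.
All four E1 rules are satisfied.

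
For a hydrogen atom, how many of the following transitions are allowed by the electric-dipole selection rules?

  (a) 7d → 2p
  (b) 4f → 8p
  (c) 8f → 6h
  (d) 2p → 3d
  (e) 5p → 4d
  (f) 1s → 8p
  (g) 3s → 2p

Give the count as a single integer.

5

(a) allowed
(b) forbidden — Δl = -2 (E1 requires Δl = ±1)
(c) forbidden — Δl = +2 (E1 requires Δl = ±1)
(d) allowed
(e) allowed
(f) allowed
(g) allowed
Total allowed: 5 of 7.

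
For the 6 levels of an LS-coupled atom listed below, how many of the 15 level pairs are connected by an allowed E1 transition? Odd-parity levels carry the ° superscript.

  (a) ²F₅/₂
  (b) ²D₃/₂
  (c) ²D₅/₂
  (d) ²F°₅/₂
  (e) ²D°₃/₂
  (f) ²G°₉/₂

(a)–(b): forbidden (parity).
(a)–(c): forbidden (parity).
(a)–(d): allowed.
(a)–(e): allowed.
(a)–(f): forbidden (ΔJ).
(b)–(c): forbidden (parity).
(b)–(d): allowed.
(b)–(e): allowed.
(b)–(f): forbidden (ΔL, ΔJ).
(c)–(d): allowed.
(c)–(e): allowed.
(c)–(f): forbidden (ΔL, ΔJ).
(d)–(e): forbidden (parity).
(d)–(f): forbidden (parity, ΔJ).
(e)–(f): forbidden (parity, ΔL, ΔJ).
Allowed pairs: 6 of 15.

6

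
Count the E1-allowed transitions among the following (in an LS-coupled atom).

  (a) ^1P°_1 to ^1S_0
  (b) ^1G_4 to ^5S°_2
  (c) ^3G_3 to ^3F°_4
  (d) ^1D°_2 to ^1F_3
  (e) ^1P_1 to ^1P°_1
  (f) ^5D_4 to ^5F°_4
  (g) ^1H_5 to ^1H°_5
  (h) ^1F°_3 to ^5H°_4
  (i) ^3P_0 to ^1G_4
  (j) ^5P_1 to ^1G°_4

(a) allowed
(b) forbidden (ΔS, ΔL, ΔJ fail)
(c) allowed
(d) allowed
(e) allowed
(f) allowed
(g) allowed
(h) forbidden (parity, ΔS, ΔL fail)
(i) forbidden (parity, ΔS, ΔL, ΔJ fail)
(j) forbidden (ΔS, ΔL, ΔJ fail)
Total allowed: 6 of 10.

6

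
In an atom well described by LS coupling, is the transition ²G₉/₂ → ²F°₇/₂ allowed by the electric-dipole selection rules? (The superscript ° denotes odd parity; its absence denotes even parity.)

Reading off the term symbols: S 1/2→1/2, L 4→3, J 9/2→7/2, parity even→odd.
Parity must change: even → odd — ok.
ΔL = 0, ±1 (not L=0↔0): L: 4 → 3, ΔL = -1 — ok.
ΔJ = 0, ±1 (not J=0↔0): J: 9/2 → 7/2, ΔJ = -1 — ok.
ΔS = 0: S: 1/2 → 1/2 — ok.
All four E1 rules are satisfied.

allowed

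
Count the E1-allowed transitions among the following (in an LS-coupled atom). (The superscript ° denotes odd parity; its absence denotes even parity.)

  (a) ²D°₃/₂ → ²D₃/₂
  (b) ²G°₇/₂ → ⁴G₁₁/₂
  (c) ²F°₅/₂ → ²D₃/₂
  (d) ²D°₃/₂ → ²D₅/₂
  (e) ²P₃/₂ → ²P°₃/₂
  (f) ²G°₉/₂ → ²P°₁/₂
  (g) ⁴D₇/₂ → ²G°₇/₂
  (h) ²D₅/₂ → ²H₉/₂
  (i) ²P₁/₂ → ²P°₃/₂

5

(a) allowed
(b) forbidden (ΔS, ΔJ fail)
(c) allowed
(d) allowed
(e) allowed
(f) forbidden (parity, ΔL, ΔJ fail)
(g) forbidden (ΔS, ΔL fail)
(h) forbidden (parity, ΔL, ΔJ fail)
(i) allowed
Total allowed: 5 of 9.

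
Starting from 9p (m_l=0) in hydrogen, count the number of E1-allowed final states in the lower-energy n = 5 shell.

4

E1 requires Δl = ±1, so l_f ∈ {0, 2}; with 0 ≤ l_f ≤ n_f−1 = 4, the allowed l_f values are {0, 2}.
For l_f = 0: m_f ∈ {m_i−1, m_i, m_i+1} ∩ [−0, 0] = {0} → 1 state.
For l_f = 2: m_f ∈ {m_i−1, m_i, m_i+1} ∩ [−2, 2] = {-1, 0, 1} → 3 states.
Total: 4.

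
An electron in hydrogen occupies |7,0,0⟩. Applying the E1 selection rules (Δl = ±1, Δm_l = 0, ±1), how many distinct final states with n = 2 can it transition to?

E1 requires Δl = ±1, so l_f ∈ {-1, 1}; with 0 ≤ l_f ≤ n_f−1 = 1, the allowed l_f values are {1}.
For l_f = 1: m_f ∈ {m_i−1, m_i, m_i+1} ∩ [−1, 1] = {-1, 0, 1} → 3 states.
Total: 3.

3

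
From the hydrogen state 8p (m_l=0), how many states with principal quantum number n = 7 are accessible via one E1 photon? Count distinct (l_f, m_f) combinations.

E1 requires Δl = ±1, so l_f ∈ {0, 2}; with 0 ≤ l_f ≤ n_f−1 = 6, the allowed l_f values are {0, 2}.
For l_f = 0: m_f ∈ {m_i−1, m_i, m_i+1} ∩ [−0, 0] = {0} → 1 state.
For l_f = 2: m_f ∈ {m_i−1, m_i, m_i+1} ∩ [−2, 2] = {-1, 0, 1} → 3 states.
Total: 4.

4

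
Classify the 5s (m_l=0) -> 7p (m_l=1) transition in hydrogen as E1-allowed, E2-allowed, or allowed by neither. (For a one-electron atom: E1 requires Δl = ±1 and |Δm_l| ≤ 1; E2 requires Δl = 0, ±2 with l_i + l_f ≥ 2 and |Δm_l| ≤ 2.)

Δl = 1 − 0 = +1; l_i + l_f = 1.
Δm_l = +1.
E1 (Δl = ±1, |Δm_l| ≤ 1): satisfied.
E2 (Δl = 0,±2, l_i+l_f ≥ 2, |Δm_l| ≤ 2): not satisfied.

E1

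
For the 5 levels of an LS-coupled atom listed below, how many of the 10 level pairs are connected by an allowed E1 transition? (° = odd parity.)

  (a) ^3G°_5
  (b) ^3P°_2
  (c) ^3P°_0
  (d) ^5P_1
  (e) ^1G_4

(a)–(b): forbidden (parity, ΔL, ΔJ).
(a)–(c): forbidden (parity, ΔL, ΔJ).
(a)–(d): forbidden (ΔS, ΔL, ΔJ).
(a)–(e): forbidden (ΔS).
(b)–(c): forbidden (parity, ΔJ).
(b)–(d): forbidden (ΔS).
(b)–(e): forbidden (ΔS, ΔL, ΔJ).
(c)–(d): forbidden (ΔS).
(c)–(e): forbidden (ΔS, ΔL, ΔJ).
(d)–(e): forbidden (parity, ΔS, ΔL, ΔJ).
Allowed pairs: 0 of 10.

0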